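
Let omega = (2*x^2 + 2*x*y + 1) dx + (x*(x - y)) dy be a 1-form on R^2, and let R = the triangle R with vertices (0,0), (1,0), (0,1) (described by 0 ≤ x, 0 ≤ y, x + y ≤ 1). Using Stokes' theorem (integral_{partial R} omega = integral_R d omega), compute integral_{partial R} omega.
integral_(partial R) omega = -1/6

Stokes: integral_partial_R omega = integral_R d omega with d omega = (∂Q/∂x - ∂P/∂y) dx ∧ dy.
  ∂Q/∂x = 2*x - y
  ∂P/∂y = 2*x
  integrand = ∂Q/∂x - ∂P/∂y = -y.
Integrating over R: integral_0^1 integral_0^{1-x} (-y) dy dx = -1/6.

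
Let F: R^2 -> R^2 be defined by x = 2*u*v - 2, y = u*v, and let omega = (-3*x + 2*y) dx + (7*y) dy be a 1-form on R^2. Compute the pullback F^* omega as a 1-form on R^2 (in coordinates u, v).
F^* omega = (v*(-u*v + 12)) du + (u*(-u*v + 12)) dv

Using F^*(f dg) = (f ∘ F) d(g ∘ F), substitute each coordinate x_i by F_i(u, v) in f_i, and replace dx_i by d F_i = (∂F_i/∂u) du + (∂F_i/∂v) dv.
  For the x component: f_1(F) = -4*u*v + 6; d F_1 = (2*v) du + (2*u) dv
  For the y component: f_2(F) = 7*u*v; d F_2 = (v) du + (u) dv
Combining and collecting du, dv coefficients:
  coeff of du: v*(-u*v + 12)
  coeff of dv: u*(-u*v + 12)
F^* omega = (v*(-u*v + 12)) du + (u*(-u*v + 12)) dv.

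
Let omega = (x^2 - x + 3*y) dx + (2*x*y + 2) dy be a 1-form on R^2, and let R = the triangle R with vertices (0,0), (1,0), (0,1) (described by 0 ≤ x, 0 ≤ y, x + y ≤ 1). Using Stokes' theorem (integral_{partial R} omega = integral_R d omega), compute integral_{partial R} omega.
integral_(partial R) omega = -7/6

Stokes: integral_partial_R omega = integral_R d omega with d omega = (∂Q/∂x - ∂P/∂y) dx ∧ dy.
  ∂Q/∂x = 2*y
  ∂P/∂y = 3
  integrand = ∂Q/∂x - ∂P/∂y = 2*y - 3.
Integrating over R: integral_0^1 integral_0^{1-x} (2*y - 3) dy dx = -7/6.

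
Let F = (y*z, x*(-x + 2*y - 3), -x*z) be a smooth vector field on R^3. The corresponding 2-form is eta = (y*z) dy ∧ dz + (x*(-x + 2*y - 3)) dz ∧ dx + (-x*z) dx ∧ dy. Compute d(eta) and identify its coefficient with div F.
d(eta) = (x) dx ∧ dy ∧ dz; div F = x

For a 2-form in R^3 of the form above, applying d gives a 3-form with coefficient ∂P/∂x + ∂Q/∂y + ∂R/∂z:
  ∂P/∂x = 0
  ∂Q/∂y = 2*x
  ∂R/∂z = -x
Sum = x, which is exactly div F.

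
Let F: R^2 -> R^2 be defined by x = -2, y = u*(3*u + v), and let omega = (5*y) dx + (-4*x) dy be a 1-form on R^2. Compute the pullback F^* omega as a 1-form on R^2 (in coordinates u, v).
F^* omega = (48*u + 8*v) du + (8*u) dv

Using F^*(f dg) = (f ∘ F) d(g ∘ F), substitute each coordinate x_i by F_i(u, v) in f_i, and replace dx_i by d F_i = (∂F_i/∂u) du + (∂F_i/∂v) dv.
  For the x component: f_1(F) = 5*u*(3*u + v); d F_1 = (0) du + (0) dv
  For the y component: f_2(F) = 8; d F_2 = (6*u + v) du + (u) dv
Combining and collecting du, dv coefficients:
  coeff of du: 48*u + 8*v
  coeff of dv: 8*u
F^* omega = (48*u + 8*v) du + (8*u) dv.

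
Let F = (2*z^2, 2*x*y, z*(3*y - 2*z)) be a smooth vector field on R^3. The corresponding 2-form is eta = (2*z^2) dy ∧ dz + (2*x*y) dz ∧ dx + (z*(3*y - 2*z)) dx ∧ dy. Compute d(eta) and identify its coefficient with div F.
d(eta) = (2*x + 3*y - 4*z) dx ∧ dy ∧ dz; div F = 2*x + 3*y - 4*z

For a 2-form in R^3 of the form above, applying d gives a 3-form with coefficient ∂P/∂x + ∂Q/∂y + ∂R/∂z:
  ∂P/∂x = 0
  ∂Q/∂y = 2*x
  ∂R/∂z = 3*y - 4*z
Sum = 2*x + 3*y - 4*z, which is exactly div F.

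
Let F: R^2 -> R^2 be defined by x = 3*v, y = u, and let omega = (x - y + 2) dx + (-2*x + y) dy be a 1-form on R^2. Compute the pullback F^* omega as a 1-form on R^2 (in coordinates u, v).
F^* omega = (u - 6*v) du + (-3*u + 9*v + 6) dv

Using F^*(f dg) = (f ∘ F) d(g ∘ F), substitute each coordinate x_i by F_i(u, v) in f_i, and replace dx_i by d F_i = (∂F_i/∂u) du + (∂F_i/∂v) dv.
  For the x component: f_1(F) = -u + 3*v + 2; d F_1 = (0) du + (3) dv
  For the y component: f_2(F) = u - 6*v; d F_2 = (1) du + (0) dv
Combining and collecting du, dv coefficients:
  coeff of du: u - 6*v
  coeff of dv: -3*u + 9*v + 6
F^* omega = (u - 6*v) du + (-3*u + 9*v + 6) dv.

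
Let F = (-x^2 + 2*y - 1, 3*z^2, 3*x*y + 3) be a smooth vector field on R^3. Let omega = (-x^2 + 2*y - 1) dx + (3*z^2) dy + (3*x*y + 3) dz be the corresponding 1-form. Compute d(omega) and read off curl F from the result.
d(omega) = (3*x - 6*z) dy ∧ dz + (-3*y) dz ∧ dx + (-2) dx ∧ dy; curl F = (3*x - 6*z, -3*y, -2)

d omega = sum_{i<j} (∂f_j/∂x_i - ∂f_i/∂x_j) dx_i ∧ dx_j. Under the identification (dy ∧ dz, dz ∧ dx, dx ∧ dy) ↔ (e_x, e_y, e_z), the coefficients are exactly the components of curl F. Compute:
  ∂R/∂y - ∂Q/∂z = (3*x) - (6*z) = 3*x - 6*z
  ∂P/∂z - ∂R/∂x = (0) - (3*y) = -3*y
  ∂Q/∂x - ∂P/∂y = (0) - (2) = -2.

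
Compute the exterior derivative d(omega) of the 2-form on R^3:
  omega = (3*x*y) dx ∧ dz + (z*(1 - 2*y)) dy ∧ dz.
d(omega) = (-3*x) dx ∧ dy ∧ dz

For a 2-form omega = sum_{i<j} g_{ij} dx_i ∧ dx_j, the exterior derivative is
  d(omega) = sum_{i<j} d(g_{ij}) ∧ dx_i ∧ dx_j = sum_{i<j, k} (∂g_{ij}/∂x_k) dx_k ∧ dx_i ∧ dx_j.
Expand each term, using dx_k ∧ dx_i ∧ dx_j = sgn(permutation) dx_{(a)} ∧ dx_{(b)} ∧ dx_{(c)} with (a < b < c) sorted:
  d(3*x*y) includes (∂/∂y)(3*x*y) dy = (3*x) dy, which multiplied by dx ∧ dz gives (-3*x) dx ∧ dy ∧ dz
Collecting like 3-forms: d(omega) = (-3*x) dx ∧ dy ∧ dz.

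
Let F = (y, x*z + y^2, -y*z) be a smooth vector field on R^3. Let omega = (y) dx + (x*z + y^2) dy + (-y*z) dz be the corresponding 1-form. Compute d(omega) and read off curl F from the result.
d(omega) = (-x - z) dy ∧ dz + (0) dz ∧ dx + (z - 1) dx ∧ dy; curl F = (-x - z, 0, z - 1)

d omega = sum_{i<j} (∂f_j/∂x_i - ∂f_i/∂x_j) dx_i ∧ dx_j. Under the identification (dy ∧ dz, dz ∧ dx, dx ∧ dy) ↔ (e_x, e_y, e_z), the coefficients are exactly the components of curl F. Compute:
  ∂R/∂y - ∂Q/∂z = (-z) - (x) = -x - z
  ∂P/∂z - ∂R/∂x = (0) - (0) = 0
  ∂Q/∂x - ∂P/∂y = (z) - (1) = z - 1.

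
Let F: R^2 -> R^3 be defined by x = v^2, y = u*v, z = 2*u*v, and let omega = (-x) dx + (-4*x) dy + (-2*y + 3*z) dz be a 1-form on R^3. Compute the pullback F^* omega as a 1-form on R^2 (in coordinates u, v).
F^* omega = (4*v^2*(2*u - v)) du + (2*v*(4*u^2 - 2*u*v - v^2)) dv

Using F^*(f dg) = (f ∘ F) d(g ∘ F), substitute each coordinate x_i by F_i(u, v) in f_i, and replace dx_i by d F_i = (∂F_i/∂u) du + (∂F_i/∂v) dv.
  For the x component: f_1(F) = -v^2; d F_1 = (0) du + (2*v) dv
  For the y component: f_2(F) = -4*v^2; d F_2 = (v) du + (u) dv
  For the z component: f_3(F) = 4*u*v; d F_3 = (2*v) du + (2*u) dv
Combining and collecting du, dv coefficients:
  coeff of du: 4*v^2*(2*u - v)
  coeff of dv: 2*v*(4*u^2 - 2*u*v - v^2)
F^* omega = (4*v^2*(2*u - v)) du + (2*v*(4*u^2 - 2*u*v - v^2)) dv.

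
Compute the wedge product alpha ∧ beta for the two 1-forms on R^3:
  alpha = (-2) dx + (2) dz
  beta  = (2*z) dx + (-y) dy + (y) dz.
alpha ∧ beta = (2*y) dx ∧ dy + (-2*y - 4*z) dx ∧ dz + (2*y) dy ∧ dz

Distribute the wedge, using dx_i ∧ dx_j = -dx_j ∧ dx_i and dx_i ∧ dx_i = 0. For each pair (i, j) with i < j, the coefficient of dx_i ∧ dx_j in alpha ∧ beta is (alpha_i * beta_j - alpha_j * beta_i). Collecting: alpha ∧ beta = (2*y) dx ∧ dy + (-2*y - 4*z) dx ∧ dz + (2*y) dy ∧ dz.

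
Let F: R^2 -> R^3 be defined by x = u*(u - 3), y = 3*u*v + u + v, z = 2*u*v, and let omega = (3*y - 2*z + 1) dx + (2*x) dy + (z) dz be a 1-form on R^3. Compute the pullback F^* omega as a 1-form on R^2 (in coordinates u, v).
F^* omega = (16*u^2*v + 8*u^2 + 4*u*v^2 - 27*u*v - 13*u - 9*v - 3) du + (2*u*(3*u^2 + 2*u*v - 8*u - 3)) dv

Using F^*(f dg) = (f ∘ F) d(g ∘ F), substitute each coordinate x_i by F_i(u, v) in f_i, and replace dx_i by d F_i = (∂F_i/∂u) du + (∂F_i/∂v) dv.
  For the x component: f_1(F) = 5*u*v + 3*u + 3*v + 1; d F_1 = (2*u - 3) du + (0) dv
  For the y component: f_2(F) = 2*u*(u - 3); d F_2 = (3*v + 1) du + (3*u + 1) dv
  For the z component: f_3(F) = 2*u*v; d F_3 = (2*v) du + (2*u) dv
Combining and collecting du, dv coefficients:
  coeff of du: 16*u^2*v + 8*u^2 + 4*u*v^2 - 27*u*v - 13*u - 9*v - 3
  coeff of dv: 2*u*(3*u^2 + 2*u*v - 8*u - 3)
F^* omega = (16*u^2*v + 8*u^2 + 4*u*v^2 - 27*u*v - 13*u - 9*v - 3) du + (2*u*(3*u^2 + 2*u*v - 8*u - 3)) dv.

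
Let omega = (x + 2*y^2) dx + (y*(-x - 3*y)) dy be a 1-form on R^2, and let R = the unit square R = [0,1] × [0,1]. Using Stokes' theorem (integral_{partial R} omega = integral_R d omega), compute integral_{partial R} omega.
integral_(partial R) omega = -5/2

Stokes: integral_partial_R omega = integral_R d omega with d omega = (∂Q/∂x - ∂P/∂y) dx ∧ dy.
  ∂Q/∂x = -y
  ∂P/∂y = 4*y
  integrand = ∂Q/∂x - ∂P/∂y = -5*y.
Integrating over R: integral_0^1 integral_0^1 (-5*y) dx dy = -5/2.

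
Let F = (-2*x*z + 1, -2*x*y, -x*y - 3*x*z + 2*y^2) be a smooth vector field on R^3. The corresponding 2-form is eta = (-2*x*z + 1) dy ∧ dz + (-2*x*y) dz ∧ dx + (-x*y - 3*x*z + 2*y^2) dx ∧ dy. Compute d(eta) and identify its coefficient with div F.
d(eta) = (-5*x - 2*z) dx ∧ dy ∧ dz; div F = -5*x - 2*z

For a 2-form in R^3 of the form above, applying d gives a 3-form with coefficient ∂P/∂x + ∂Q/∂y + ∂R/∂z:
  ∂P/∂x = -2*z
  ∂Q/∂y = -2*x
  ∂R/∂z = -3*x
Sum = -5*x - 2*z, which is exactly div F.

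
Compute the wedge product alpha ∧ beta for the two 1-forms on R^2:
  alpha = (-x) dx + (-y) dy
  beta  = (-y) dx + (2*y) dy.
alpha ∧ beta = (-y*(2*x + y)) dx ∧ dy

Distribute the wedge, using dx_i ∧ dx_j = -dx_j ∧ dx_i and dx_i ∧ dx_i = 0. For each pair (i, j) with i < j, the coefficient of dx_i ∧ dx_j in alpha ∧ beta is (alpha_i * beta_j - alpha_j * beta_i). Collecting: alpha ∧ beta = (-y*(2*x + y)) dx ∧ dy.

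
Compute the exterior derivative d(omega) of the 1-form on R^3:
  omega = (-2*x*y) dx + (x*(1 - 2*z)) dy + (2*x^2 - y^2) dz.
d(omega) = (2*x - 2*z + 1) dx ∧ dy + (4*x) dx ∧ dz + (2*x - 2*y) dy ∧ dz

For a 1-form omega = sum_i f_i dx_i, the exterior derivative is
  d(omega) = sum_{i < j} (∂f_j/∂x_i - ∂f_i/∂x_j) dx_i ∧ dx_j.
  coefficient of dx ∧ dy: ∂f_2/∂x - ∂f_1/∂y = ∂(x*(1 - 2*z))/∂x - ∂(-2*x*y)/∂y = 2*x - 2*z + 1
  coefficient of dx ∧ dz: ∂f_3/∂x - ∂f_1/∂z = ∂(2*x^2 - y^2)/∂x - ∂(-2*x*y)/∂z = 4*x
  coefficient of dy ∧ dz: ∂f_3/∂y - ∂f_2/∂z = ∂(2*x^2 - y^2)/∂y - ∂(x*(1 - 2*z))/∂z = 2*x - 2*y
Assembling: d(omega) = (2*x - 2*z + 1) dx ∧ dy + (4*x) dx ∧ dz + (2*x - 2*y) dy ∧ dz.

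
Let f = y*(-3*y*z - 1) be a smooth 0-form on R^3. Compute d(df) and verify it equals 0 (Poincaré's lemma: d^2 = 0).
d(df) = 0

Step 1: df = sum_i (∂f/∂x_i) dx_i = (0) dx + (-6*y*z - 1) dy + (-3*y^2) dz.
Step 2: Apply d again. Using the 1-form formula, the coefficient of dx ∧ dy in d(df) is ∂^2 f/∂x ∂y - ∂^2 f/∂y ∂x = (0) - (0) = 0 (equality of mixed partials for smooth f).
Similarly for dx ∧ dz and dy ∧ dz — all coefficients vanish. So d(df) = 0.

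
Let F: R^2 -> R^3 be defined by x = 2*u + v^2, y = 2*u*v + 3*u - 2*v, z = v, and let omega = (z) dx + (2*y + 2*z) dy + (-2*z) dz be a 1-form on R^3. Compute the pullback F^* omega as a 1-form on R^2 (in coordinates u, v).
F^* omega = (8*u*v^2 + 24*u*v + 18*u - 4*v^2 - 4*v) du + (8*u^2*v + 12*u^2 - 12*u*v - 12*u + 2*v^2 + 2*v) dv

Using F^*(f dg) = (f ∘ F) d(g ∘ F), substitute each coordinate x_i by F_i(u, v) in f_i, and replace dx_i by d F_i = (∂F_i/∂u) du + (∂F_i/∂v) dv.
  For the x component: f_1(F) = v; d F_1 = (2) du + (2*v) dv
  For the y component: f_2(F) = 4*u*v + 6*u - 2*v; d F_2 = (2*v + 3) du + (2*u - 2) dv
  For the z component: f_3(F) = -2*v; d F_3 = (0) du + (1) dv
Combining and collecting du, dv coefficients:
  coeff of du: 8*u*v^2 + 24*u*v + 18*u - 4*v^2 - 4*v
  coeff of dv: 8*u^2*v + 12*u^2 - 12*u*v - 12*u + 2*v^2 + 2*v
F^* omega = (8*u*v^2 + 24*u*v + 18*u - 4*v^2 - 4*v) du + (8*u^2*v + 12*u^2 - 12*u*v - 12*u + 2*v^2 + 2*v) dv.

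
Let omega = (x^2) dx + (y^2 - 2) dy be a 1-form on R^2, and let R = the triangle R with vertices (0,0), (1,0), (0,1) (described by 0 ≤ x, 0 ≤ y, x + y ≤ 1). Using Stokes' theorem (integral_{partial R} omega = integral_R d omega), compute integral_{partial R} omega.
integral_(partial R) omega = 0

Stokes: integral_partial_R omega = integral_R d omega with d omega = (∂Q/∂x - ∂P/∂y) dx ∧ dy.
  ∂Q/∂x = 0
  ∂P/∂y = 0
  integrand = ∂Q/∂x - ∂P/∂y = 0.
Integrating over R: integral_0^1 integral_0^{1-x} (0) dy dx = 0.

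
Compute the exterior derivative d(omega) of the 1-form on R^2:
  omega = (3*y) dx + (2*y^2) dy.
d(omega) = (-3) dx ∧ dy

For a 1-form omega = sum_i f_i dx_i, the exterior derivative is
  d(omega) = sum_{i < j} (∂f_j/∂x_i - ∂f_i/∂x_j) dx_i ∧ dx_j.
  coefficient of dx ∧ dy: ∂f_2/∂x - ∂f_1/∂y = ∂(2*y^2)/∂x - ∂(3*y)/∂y = -3
Assembling: d(omega) = (-3) dx ∧ dy.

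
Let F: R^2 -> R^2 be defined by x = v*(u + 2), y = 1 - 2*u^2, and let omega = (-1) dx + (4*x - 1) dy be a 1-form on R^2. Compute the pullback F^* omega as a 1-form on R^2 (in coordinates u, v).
F^* omega = (-16*u^2*v - 32*u*v + 4*u - v) du + (-u - 2) dv

Using F^*(f dg) = (f ∘ F) d(g ∘ F), substitute each coordinate x_i by F_i(u, v) in f_i, and replace dx_i by d F_i = (∂F_i/∂u) du + (∂F_i/∂v) dv.
  For the x component: f_1(F) = -1; d F_1 = (v) du + (u + 2) dv
  For the y component: f_2(F) = 4*u*v + 8*v - 1; d F_2 = (-4*u) du + (0) dv
Combining and collecting du, dv coefficients:
  coeff of du: -16*u^2*v - 32*u*v + 4*u - v
  coeff of dv: -u - 2
F^* omega = (-16*u^2*v - 32*u*v + 4*u - v) du + (-u - 2) dv.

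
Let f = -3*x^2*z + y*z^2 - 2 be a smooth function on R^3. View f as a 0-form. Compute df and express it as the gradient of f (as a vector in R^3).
df = (-6*x*z) dx + (z^2) dy + (-3*x^2 + 2*y*z) dz; grad f = (-6*x*z, z^2, -3*x^2 + 2*y*z)

For a 0-form f, d f = (∂f/∂x) dx + (∂f/∂y) dy + (∂f/∂z) dz. The components of the vector representation are exactly the entries of grad f in Cartesian coordinates:
  ∂f/∂x = -6*x*z
  ∂f/∂y = z^2
  ∂f/∂z = -3*x^2 + 2*y*z.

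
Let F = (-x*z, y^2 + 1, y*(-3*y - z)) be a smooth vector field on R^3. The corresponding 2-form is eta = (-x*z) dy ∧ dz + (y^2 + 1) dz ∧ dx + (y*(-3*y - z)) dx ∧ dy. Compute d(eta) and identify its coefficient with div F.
d(eta) = (y - z) dx ∧ dy ∧ dz; div F = y - z

For a 2-form in R^3 of the form above, applying d gives a 3-form with coefficient ∂P/∂x + ∂Q/∂y + ∂R/∂z:
  ∂P/∂x = -z
  ∂Q/∂y = 2*y
  ∂R/∂z = -y
Sum = y - z, which is exactly div F.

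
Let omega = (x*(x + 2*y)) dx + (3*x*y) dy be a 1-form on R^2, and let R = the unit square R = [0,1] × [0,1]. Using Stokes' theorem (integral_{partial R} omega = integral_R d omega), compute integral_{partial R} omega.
integral_(partial R) omega = 1/2

Stokes: integral_partial_R omega = integral_R d omega with d omega = (∂Q/∂x - ∂P/∂y) dx ∧ dy.
  ∂Q/∂x = 3*y
  ∂P/∂y = 2*x
  integrand = ∂Q/∂x - ∂P/∂y = -2*x + 3*y.
Integrating over R: integral_0^1 integral_0^1 (-2*x + 3*y) dx dy = 1/2.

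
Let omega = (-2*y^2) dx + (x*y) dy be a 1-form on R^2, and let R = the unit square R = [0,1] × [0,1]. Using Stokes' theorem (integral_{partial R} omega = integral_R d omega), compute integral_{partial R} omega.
integral_(partial R) omega = 5/2

Stokes: integral_partial_R omega = integral_R d omega with d omega = (∂Q/∂x - ∂P/∂y) dx ∧ dy.
  ∂Q/∂x = y
  ∂P/∂y = -4*y
  integrand = ∂Q/∂x - ∂P/∂y = 5*y.
Integrating over R: integral_0^1 integral_0^1 (5*y) dx dy = 5/2.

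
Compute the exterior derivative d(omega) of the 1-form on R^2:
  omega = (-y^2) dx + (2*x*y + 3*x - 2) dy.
d(omega) = (4*y + 3) dx ∧ dy

For a 1-form omega = sum_i f_i dx_i, the exterior derivative is
  d(omega) = sum_{i < j} (∂f_j/∂x_i - ∂f_i/∂x_j) dx_i ∧ dx_j.
  coefficient of dx ∧ dy: ∂f_2/∂x - ∂f_1/∂y = ∂(2*x*y + 3*x - 2)/∂x - ∂(-y^2)/∂y = 4*y + 3
Assembling: d(omega) = (4*y + 3) dx ∧ dy.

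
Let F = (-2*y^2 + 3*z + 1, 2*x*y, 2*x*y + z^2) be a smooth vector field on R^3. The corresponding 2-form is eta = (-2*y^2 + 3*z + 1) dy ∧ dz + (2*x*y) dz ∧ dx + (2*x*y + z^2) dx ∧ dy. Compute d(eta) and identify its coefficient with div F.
d(eta) = (2*x + 2*z) dx ∧ dy ∧ dz; div F = 2*x + 2*z

For a 2-form in R^3 of the form above, applying d gives a 3-form with coefficient ∂P/∂x + ∂Q/∂y + ∂R/∂z:
  ∂P/∂x = 0
  ∂Q/∂y = 2*x
  ∂R/∂z = 2*z
Sum = 2*x + 2*z, which is exactly div F.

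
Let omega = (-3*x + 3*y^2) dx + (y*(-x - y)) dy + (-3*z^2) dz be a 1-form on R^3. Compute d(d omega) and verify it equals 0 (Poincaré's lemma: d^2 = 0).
d(d omega) = 0

Step 1: d omega = sum_{i<j} (∂f_j/∂x_i - ∂f_i/∂x_j) dx_i ∧ dx_j:
  coeff of dx ∧ dy: -7*y
  coeff of dx ∧ dz: 0
  coeff of dy ∧ dz: 0
Step 2: Apply d again to each 2-form coefficient. The only possible 3-form in R^3 is dx ∧ dy ∧ dz, with coefficient
  ∂(coeff of dy∧dz)/∂x - ∂(coeff of dx∧dz)/∂y + ∂(coeff of dx∧dy)/∂z
  = ∂/∂x (0) - ∂/∂y (0) + ∂/∂z (-7*y).
Each of these terms simplifies to sums of mixed partials that cancel in pairs. The result is 0 (by equality of mixed partials for smooth functions — Schwarz / Clairaut).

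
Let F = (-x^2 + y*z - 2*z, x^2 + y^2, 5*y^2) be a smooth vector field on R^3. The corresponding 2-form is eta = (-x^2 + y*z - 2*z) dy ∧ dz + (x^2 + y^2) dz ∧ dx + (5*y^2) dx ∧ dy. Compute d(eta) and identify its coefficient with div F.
d(eta) = (-2*x + 2*y) dx ∧ dy ∧ dz; div F = -2*x + 2*y

For a 2-form in R^3 of the form above, applying d gives a 3-form with coefficient ∂P/∂x + ∂Q/∂y + ∂R/∂z:
  ∂P/∂x = -2*x
  ∂Q/∂y = 2*y
  ∂R/∂z = 0
Sum = -2*x + 2*y, which is exactly div F.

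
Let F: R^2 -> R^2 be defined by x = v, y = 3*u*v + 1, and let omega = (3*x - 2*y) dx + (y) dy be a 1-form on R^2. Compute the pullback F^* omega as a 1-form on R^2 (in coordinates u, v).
F^* omega = (3*v*(3*u*v + 1)) du + (9*u^2*v - 6*u*v + 3*u + 3*v - 2) dv

Using F^*(f dg) = (f ∘ F) d(g ∘ F), substitute each coordinate x_i by F_i(u, v) in f_i, and replace dx_i by d F_i = (∂F_i/∂u) du + (∂F_i/∂v) dv.
  For the x component: f_1(F) = -6*u*v + 3*v - 2; d F_1 = (0) du + (1) dv
  For the y component: f_2(F) = 3*u*v + 1; d F_2 = (3*v) du + (3*u) dv
Combining and collecting du, dv coefficients:
  coeff of du: 3*v*(3*u*v + 1)
  coeff of dv: 9*u^2*v - 6*u*v + 3*u + 3*v - 2
F^* omega = (3*v*(3*u*v + 1)) du + (9*u^2*v - 6*u*v + 3*u + 3*v - 2) dv.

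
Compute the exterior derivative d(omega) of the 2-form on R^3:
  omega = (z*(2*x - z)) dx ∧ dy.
d(omega) = (2*x - 2*z) dx ∧ dy ∧ dz

For a 2-form omega = sum_{i<j} g_{ij} dx_i ∧ dx_j, the exterior derivative is
  d(omega) = sum_{i<j} d(g_{ij}) ∧ dx_i ∧ dx_j = sum_{i<j, k} (∂g_{ij}/∂x_k) dx_k ∧ dx_i ∧ dx_j.
Expand each term, using dx_k ∧ dx_i ∧ dx_j = sgn(permutation) dx_{(a)} ∧ dx_{(b)} ∧ dx_{(c)} with (a < b < c) sorted:
  d(z*(2*x - z)) includes (∂/∂z)(z*(2*x - z)) dz = (2*x - 2*z) dz, which multiplied by dx ∧ dy gives (2*x - 2*z) dx ∧ dy ∧ dz
Collecting like 3-forms: d(omega) = (2*x - 2*z) dx ∧ dy ∧ dz.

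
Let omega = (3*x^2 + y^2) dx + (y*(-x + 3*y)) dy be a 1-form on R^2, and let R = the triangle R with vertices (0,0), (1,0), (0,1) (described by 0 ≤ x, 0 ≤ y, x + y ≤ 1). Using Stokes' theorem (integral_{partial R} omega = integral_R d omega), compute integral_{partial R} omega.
integral_(partial R) omega = -1/2

Stokes: integral_partial_R omega = integral_R d omega with d omega = (∂Q/∂x - ∂P/∂y) dx ∧ dy.
  ∂Q/∂x = -y
  ∂P/∂y = 2*y
  integrand = ∂Q/∂x - ∂P/∂y = -3*y.
Integrating over R: integral_0^1 integral_0^{1-x} (-3*y) dy dx = -1/2.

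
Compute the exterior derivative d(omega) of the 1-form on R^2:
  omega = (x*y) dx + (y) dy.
d(omega) = (-x) dx ∧ dy

For a 1-form omega = sum_i f_i dx_i, the exterior derivative is
  d(omega) = sum_{i < j} (∂f_j/∂x_i - ∂f_i/∂x_j) dx_i ∧ dx_j.
  coefficient of dx ∧ dy: ∂f_2/∂x - ∂f_1/∂y = ∂(y)/∂x - ∂(x*y)/∂y = -x
Assembling: d(omega) = (-x) dx ∧ dy.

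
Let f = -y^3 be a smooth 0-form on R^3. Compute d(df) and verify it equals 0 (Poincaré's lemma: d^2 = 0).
d(df) = 0

Step 1: df = sum_i (∂f/∂x_i) dx_i = (0) dx + (-3*y^2) dy + (0) dz.
Step 2: Apply d again. Using the 1-form formula, the coefficient of dx ∧ dy in d(df) is ∂^2 f/∂x ∂y - ∂^2 f/∂y ∂x = (0) - (0) = 0 (equality of mixed partials for smooth f).
Similarly for dx ∧ dz and dy ∧ dz — all coefficients vanish. So d(df) = 0.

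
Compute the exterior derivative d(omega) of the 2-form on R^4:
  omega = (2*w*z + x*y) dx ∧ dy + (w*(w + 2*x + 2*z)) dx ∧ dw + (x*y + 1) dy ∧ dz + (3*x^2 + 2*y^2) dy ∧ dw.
d(omega) = (2*w + y) dx ∧ dy ∧ dz + (6*x + 2*z) dx ∧ dy ∧ dw + (-2*w) dx ∧ dz ∧ dw

For a 2-form omega = sum_{i<j} g_{ij} dx_i ∧ dx_j, the exterior derivative is
  d(omega) = sum_{i<j} d(g_{ij}) ∧ dx_i ∧ dx_j = sum_{i<j, k} (∂g_{ij}/∂x_k) dx_k ∧ dx_i ∧ dx_j.
Expand each term, using dx_k ∧ dx_i ∧ dx_j = sgn(permutation) dx_{(a)} ∧ dx_{(b)} ∧ dx_{(c)} with (a < b < c) sorted:
  d(2*w*z + x*y) includes (∂/∂z)(2*w*z + x*y) dz = (2*w) dz, which multiplied by dx ∧ dy gives (2*w) dx ∧ dy ∧ dz
  d(2*w*z + x*y) includes (∂/∂w)(2*w*z + x*y) dw = (2*z) dw, which multiplied by dx ∧ dy gives (2*z) dx ∧ dy ∧ dw
  d(w*(w + 2*x + 2*z)) includes (∂/∂z)(w*(w + 2*x + 2*z)) dz = (2*w) dz, which multiplied by dx ∧ dw gives (-2*w) dx ∧ dz ∧ dw
  d(x*y + 1) includes (∂/∂x)(x*y + 1) dx = (y) dx, which multiplied by dy ∧ dz gives (y) dx ∧ dy ∧ dz
  d(3*x^2 + 2*y^2) includes (∂/∂x)(3*x^2 + 2*y^2) dx = (6*x) dx, which multiplied by dy ∧ dw gives (6*x) dx ∧ dy ∧ dw
Collecting like 3-forms: d(omega) = (2*w + y) dx ∧ dy ∧ dz + (6*x + 2*z) dx ∧ dy ∧ dw + (-2*w) dx ∧ dz ∧ dw.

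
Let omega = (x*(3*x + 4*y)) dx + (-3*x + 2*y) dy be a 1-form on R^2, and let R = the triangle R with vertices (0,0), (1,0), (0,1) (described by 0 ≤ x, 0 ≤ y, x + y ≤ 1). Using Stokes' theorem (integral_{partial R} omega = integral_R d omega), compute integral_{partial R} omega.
integral_(partial R) omega = -13/6

Stokes: integral_partial_R omega = integral_R d omega with d omega = (∂Q/∂x - ∂P/∂y) dx ∧ dy.
  ∂Q/∂x = -3
  ∂P/∂y = 4*x
  integrand = ∂Q/∂x - ∂P/∂y = -4*x - 3.
Integrating over R: integral_0^1 integral_0^{1-x} (-4*x - 3) dy dx = -13/6.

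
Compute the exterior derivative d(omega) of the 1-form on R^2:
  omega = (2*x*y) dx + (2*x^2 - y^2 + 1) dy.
d(omega) = (2*x) dx ∧ dy

For a 1-form omega = sum_i f_i dx_i, the exterior derivative is
  d(omega) = sum_{i < j} (∂f_j/∂x_i - ∂f_i/∂x_j) dx_i ∧ dx_j.
  coefficient of dx ∧ dy: ∂f_2/∂x - ∂f_1/∂y = ∂(2*x^2 - y^2 + 1)/∂x - ∂(2*x*y)/∂y = 2*x
Assembling: d(omega) = (2*x) dx ∧ dy.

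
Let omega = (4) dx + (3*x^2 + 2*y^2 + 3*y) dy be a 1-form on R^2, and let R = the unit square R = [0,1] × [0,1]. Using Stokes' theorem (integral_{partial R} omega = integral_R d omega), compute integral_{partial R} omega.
integral_(partial R) omega = 3

Stokes: integral_partial_R omega = integral_R d omega with d omega = (∂Q/∂x - ∂P/∂y) dx ∧ dy.
  ∂Q/∂x = 6*x
  ∂P/∂y = 0
  integrand = ∂Q/∂x - ∂P/∂y = 6*x.
Integrating over R: integral_0^1 integral_0^1 (6*x) dx dy = 3.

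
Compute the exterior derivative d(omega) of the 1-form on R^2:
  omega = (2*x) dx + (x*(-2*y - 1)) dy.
d(omega) = (-2*y - 1) dx ∧ dy

For a 1-form omega = sum_i f_i dx_i, the exterior derivative is
  d(omega) = sum_{i < j} (∂f_j/∂x_i - ∂f_i/∂x_j) dx_i ∧ dx_j.
  coefficient of dx ∧ dy: ∂f_2/∂x - ∂f_1/∂y = ∂(x*(-2*y - 1))/∂x - ∂(2*x)/∂y = -2*y - 1
Assembling: d(omega) = (-2*y - 1) dx ∧ dy.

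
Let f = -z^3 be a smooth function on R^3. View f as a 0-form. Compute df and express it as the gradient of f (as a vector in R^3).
df = (0) dx + (0) dy + (-3*z^2) dz; grad f = (0, 0, -3*z^2)

For a 0-form f, d f = (∂f/∂x) dx + (∂f/∂y) dy + (∂f/∂z) dz. The components of the vector representation are exactly the entries of grad f in Cartesian coordinates:
  ∂f/∂x = 0
  ∂f/∂y = 0
  ∂f/∂z = -3*z^2.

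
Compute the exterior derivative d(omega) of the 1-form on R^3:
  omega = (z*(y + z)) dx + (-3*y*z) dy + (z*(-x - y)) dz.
d(omega) = (-z) dx ∧ dy + (-y - 3*z) dx ∧ dz + (3*y - z) dy ∧ dz

For a 1-form omega = sum_i f_i dx_i, the exterior derivative is
  d(omega) = sum_{i < j} (∂f_j/∂x_i - ∂f_i/∂x_j) dx_i ∧ dx_j.
  coefficient of dx ∧ dy: ∂f_2/∂x - ∂f_1/∂y = ∂(-3*y*z)/∂x - ∂(z*(y + z))/∂y = -z
  coefficient of dx ∧ dz: ∂f_3/∂x - ∂f_1/∂z = ∂(z*(-x - y))/∂x - ∂(z*(y + z))/∂z = -y - 3*z
  coefficient of dy ∧ dz: ∂f_3/∂y - ∂f_2/∂z = ∂(z*(-x - y))/∂y - ∂(-3*y*z)/∂z = 3*y - z
Assembling: d(omega) = (-z) dx ∧ dy + (-y - 3*z) dx ∧ dz + (3*y - z) dy ∧ dz.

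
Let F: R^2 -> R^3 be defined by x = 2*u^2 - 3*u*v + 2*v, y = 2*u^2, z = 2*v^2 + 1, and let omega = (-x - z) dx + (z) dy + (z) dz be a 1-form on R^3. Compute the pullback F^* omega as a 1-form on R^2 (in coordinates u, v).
F^* omega = (-8*u^3 + 18*u^2*v - 9*u*v^2 - 8*u*v + 6*v^3 + 6*v^2 + 3*v) du + (6*u^3 - 9*u^2*v - 4*u^2 + 6*u*v^2 + 12*u*v + 3*u + 8*v^3 - 4*v^2 - 2) dv

Using F^*(f dg) = (f ∘ F) d(g ∘ F), substitute each coordinate x_i by F_i(u, v) in f_i, and replace dx_i by d F_i = (∂F_i/∂u) du + (∂F_i/∂v) dv.
  For the x component: f_1(F) = -2*u^2 + 3*u*v - 2*v^2 - 2*v - 1; d F_1 = (4*u - 3*v) du + (2 - 3*u) dv
  For the y component: f_2(F) = 2*v^2 + 1; d F_2 = (4*u) du + (0) dv
  For the z component: f_3(F) = 2*v^2 + 1; d F_3 = (0) du + (4*v) dv
Combining and collecting du, dv coefficients:
  coeff of du: -8*u^3 + 18*u^2*v - 9*u*v^2 - 8*u*v + 6*v^3 + 6*v^2 + 3*v
  coeff of dv: 6*u^3 - 9*u^2*v - 4*u^2 + 6*u*v^2 + 12*u*v + 3*u + 8*v^3 - 4*v^2 - 2
F^* omega = (-8*u^3 + 18*u^2*v - 9*u*v^2 - 8*u*v + 6*v^3 + 6*v^2 + 3*v) du + (6*u^3 - 9*u^2*v - 4*u^2 + 6*u*v^2 + 12*u*v + 3*u + 8*v^3 - 4*v^2 - 2) dv.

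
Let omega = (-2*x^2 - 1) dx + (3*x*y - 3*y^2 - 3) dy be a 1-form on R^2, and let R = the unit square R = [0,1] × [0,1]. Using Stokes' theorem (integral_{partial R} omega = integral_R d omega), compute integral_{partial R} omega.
integral_(partial R) omega = 3/2

Stokes: integral_partial_R omega = integral_R d omega with d omega = (∂Q/∂x - ∂P/∂y) dx ∧ dy.
  ∂Q/∂x = 3*y
  ∂P/∂y = 0
  integrand = ∂Q/∂x - ∂P/∂y = 3*y.
Integrating over R: integral_0^1 integral_0^1 (3*y) dx dy = 3/2.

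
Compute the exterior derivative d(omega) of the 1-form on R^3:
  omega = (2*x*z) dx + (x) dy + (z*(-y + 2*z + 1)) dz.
d(omega) = (1) dx ∧ dy + (-2*x) dx ∧ dz + (-z) dy ∧ dz

For a 1-form omega = sum_i f_i dx_i, the exterior derivative is
  d(omega) = sum_{i < j} (∂f_j/∂x_i - ∂f_i/∂x_j) dx_i ∧ dx_j.
  coefficient of dx ∧ dy: ∂f_2/∂x - ∂f_1/∂y = ∂(x)/∂x - ∂(2*x*z)/∂y = 1
  coefficient of dx ∧ dz: ∂f_3/∂x - ∂f_1/∂z = ∂(z*(-y + 2*z + 1))/∂x - ∂(2*x*z)/∂z = -2*x
  coefficient of dy ∧ dz: ∂f_3/∂y - ∂f_2/∂z = ∂(z*(-y + 2*z + 1))/∂y - ∂(x)/∂z = -z
Assembling: d(omega) = (1) dx ∧ dy + (-2*x) dx ∧ dz + (-z) dy ∧ dz.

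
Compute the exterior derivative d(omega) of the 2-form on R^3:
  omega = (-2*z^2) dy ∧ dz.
d(omega) = 0

For a 2-form omega = sum_{i<j} g_{ij} dx_i ∧ dx_j, the exterior derivative is
  d(omega) = sum_{i<j} d(g_{ij}) ∧ dx_i ∧ dx_j = sum_{i<j, k} (∂g_{ij}/∂x_k) dx_k ∧ dx_i ∧ dx_j.
Expand each term, using dx_k ∧ dx_i ∧ dx_j = sgn(permutation) dx_{(a)} ∧ dx_{(b)} ∧ dx_{(c)} with (a < b < c) sorted:

Collecting like 3-forms: d(omega) = 0.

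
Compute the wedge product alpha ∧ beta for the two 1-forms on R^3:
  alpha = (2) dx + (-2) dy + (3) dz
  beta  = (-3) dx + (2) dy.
alpha ∧ beta = (-2) dx ∧ dy + (9) dx ∧ dz + (-6) dy ∧ dz

Distribute the wedge, using dx_i ∧ dx_j = -dx_j ∧ dx_i and dx_i ∧ dx_i = 0. For each pair (i, j) with i < j, the coefficient of dx_i ∧ dx_j in alpha ∧ beta is (alpha_i * beta_j - alpha_j * beta_i). Collecting: alpha ∧ beta = (-2) dx ∧ dy + (9) dx ∧ dz + (-6) dy ∧ dz.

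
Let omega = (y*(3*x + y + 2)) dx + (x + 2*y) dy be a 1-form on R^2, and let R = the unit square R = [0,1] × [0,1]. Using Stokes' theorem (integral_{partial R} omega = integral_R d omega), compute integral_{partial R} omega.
integral_(partial R) omega = -7/2

Stokes: integral_partial_R omega = integral_R d omega with d omega = (∂Q/∂x - ∂P/∂y) dx ∧ dy.
  ∂Q/∂x = 1
  ∂P/∂y = 3*x + 2*y + 2
  integrand = ∂Q/∂x - ∂P/∂y = -3*x - 2*y - 1.
Integrating over R: integral_0^1 integral_0^1 (-3*x - 2*y - 1) dx dy = -7/2.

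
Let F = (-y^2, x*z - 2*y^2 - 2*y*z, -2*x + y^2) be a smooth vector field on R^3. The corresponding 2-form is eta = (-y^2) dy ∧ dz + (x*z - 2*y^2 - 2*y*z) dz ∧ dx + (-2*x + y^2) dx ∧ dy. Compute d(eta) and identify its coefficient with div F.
d(eta) = (-4*y - 2*z) dx ∧ dy ∧ dz; div F = -4*y - 2*z

For a 2-form in R^3 of the form above, applying d gives a 3-form with coefficient ∂P/∂x + ∂Q/∂y + ∂R/∂z:
  ∂P/∂x = 0
  ∂Q/∂y = -4*y - 2*z
  ∂R/∂z = 0
Sum = -4*y - 2*z, which is exactly div F.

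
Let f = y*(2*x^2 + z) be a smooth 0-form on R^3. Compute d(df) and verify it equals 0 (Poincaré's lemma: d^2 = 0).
d(df) = 0

Step 1: df = sum_i (∂f/∂x_i) dx_i = (4*x*y) dx + (2*x^2 + z) dy + (y) dz.
Step 2: Apply d again. Using the 1-form formula, the coefficient of dx ∧ dy in d(df) is ∂^2 f/∂x ∂y - ∂^2 f/∂y ∂x = (4*x) - (4*x) = 0 (equality of mixed partials for smooth f).
Similarly for dx ∧ dz and dy ∧ dz — all coefficients vanish. So d(df) = 0.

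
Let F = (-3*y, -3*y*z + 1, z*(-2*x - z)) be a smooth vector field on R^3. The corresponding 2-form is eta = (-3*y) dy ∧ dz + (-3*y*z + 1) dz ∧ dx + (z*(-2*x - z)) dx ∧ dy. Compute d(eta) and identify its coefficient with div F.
d(eta) = (-2*x - 5*z) dx ∧ dy ∧ dz; div F = -2*x - 5*z

For a 2-form in R^3 of the form above, applying d gives a 3-form with coefficient ∂P/∂x + ∂Q/∂y + ∂R/∂z:
  ∂P/∂x = 0
  ∂Q/∂y = -3*z
  ∂R/∂z = -2*x - 2*z
Sum = -2*x - 5*z, which is exactly div F.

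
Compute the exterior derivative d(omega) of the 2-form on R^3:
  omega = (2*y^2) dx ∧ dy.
d(omega) = 0

For a 2-form omega = sum_{i<j} g_{ij} dx_i ∧ dx_j, the exterior derivative is
  d(omega) = sum_{i<j} d(g_{ij}) ∧ dx_i ∧ dx_j = sum_{i<j, k} (∂g_{ij}/∂x_k) dx_k ∧ dx_i ∧ dx_j.
Expand each term, using dx_k ∧ dx_i ∧ dx_j = sgn(permutation) dx_{(a)} ∧ dx_{(b)} ∧ dx_{(c)} with (a < b < c) sorted:

Collecting like 3-forms: d(omega) = 0.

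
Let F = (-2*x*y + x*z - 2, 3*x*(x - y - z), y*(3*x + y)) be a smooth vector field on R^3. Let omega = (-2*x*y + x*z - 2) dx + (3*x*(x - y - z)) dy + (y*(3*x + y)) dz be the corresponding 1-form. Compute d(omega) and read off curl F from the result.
d(omega) = (6*x + 2*y) dy ∧ dz + (x - 3*y) dz ∧ dx + (8*x - 3*y - 3*z) dx ∧ dy; curl F = (6*x + 2*y, x - 3*y, 8*x - 3*y - 3*z)

d omega = sum_{i<j} (∂f_j/∂x_i - ∂f_i/∂x_j) dx_i ∧ dx_j. Under the identification (dy ∧ dz, dz ∧ dx, dx ∧ dy) ↔ (e_x, e_y, e_z), the coefficients are exactly the components of curl F. Compute:
  ∂R/∂y - ∂Q/∂z = (3*x + 2*y) - (-3*x) = 6*x + 2*y
  ∂P/∂z - ∂R/∂x = (x) - (3*y) = x - 3*y
  ∂Q/∂x - ∂P/∂y = (6*x - 3*y - 3*z) - (-2*x) = 8*x - 3*y - 3*z.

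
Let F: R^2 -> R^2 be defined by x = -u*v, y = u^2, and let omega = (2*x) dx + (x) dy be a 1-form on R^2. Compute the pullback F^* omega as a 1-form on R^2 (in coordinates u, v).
F^* omega = (2*u*v*(-u + v)) du + (2*u^2*v) dv

Using F^*(f dg) = (f ∘ F) d(g ∘ F), substitute each coordinate x_i by F_i(u, v) in f_i, and replace dx_i by d F_i = (∂F_i/∂u) du + (∂F_i/∂v) dv.
  For the x component: f_1(F) = -2*u*v; d F_1 = (-v) du + (-u) dv
  For the y component: f_2(F) = -u*v; d F_2 = (2*u) du + (0) dv
Combining and collecting du, dv coefficients:
  coeff of du: 2*u*v*(-u + v)
  coeff of dv: 2*u^2*v
F^* omega = (2*u*v*(-u + v)) du + (2*u^2*v) dv.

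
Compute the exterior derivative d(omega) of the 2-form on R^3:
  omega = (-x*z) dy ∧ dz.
d(omega) = (-z) dx ∧ dy ∧ dz

For a 2-form omega = sum_{i<j} g_{ij} dx_i ∧ dx_j, the exterior derivative is
  d(omega) = sum_{i<j} d(g_{ij}) ∧ dx_i ∧ dx_j = sum_{i<j, k} (∂g_{ij}/∂x_k) dx_k ∧ dx_i ∧ dx_j.
Expand each term, using dx_k ∧ dx_i ∧ dx_j = sgn(permutation) dx_{(a)} ∧ dx_{(b)} ∧ dx_{(c)} with (a < b < c) sorted:
  d(-x*z) includes (∂/∂x)(-x*z) dx = (-z) dx, which multiplied by dy ∧ dz gives (-z) dx ∧ dy ∧ dz
Collecting like 3-forms: d(omega) = (-z) dx ∧ dy ∧ dz.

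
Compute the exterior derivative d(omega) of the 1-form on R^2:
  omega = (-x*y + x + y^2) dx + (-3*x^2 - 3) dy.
d(omega) = (-5*x - 2*y) dx ∧ dy

For a 1-form omega = sum_i f_i dx_i, the exterior derivative is
  d(omega) = sum_{i < j} (∂f_j/∂x_i - ∂f_i/∂x_j) dx_i ∧ dx_j.
  coefficient of dx ∧ dy: ∂f_2/∂x - ∂f_1/∂y = ∂(-3*x^2 - 3)/∂x - ∂(-x*y + x + y^2)/∂y = -5*x - 2*y
Assembling: d(omega) = (-5*x - 2*y) dx ∧ dy.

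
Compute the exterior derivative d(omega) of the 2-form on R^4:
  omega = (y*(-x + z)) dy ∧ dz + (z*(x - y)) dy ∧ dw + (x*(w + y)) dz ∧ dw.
d(omega) = (-y) dx ∧ dy ∧ dz + (z) dx ∧ dy ∧ dw + (y) dy ∧ dz ∧ dw + (w + y) dx ∧ dz ∧ dw

For a 2-form omega = sum_{i<j} g_{ij} dx_i ∧ dx_j, the exterior derivative is
  d(omega) = sum_{i<j} d(g_{ij}) ∧ dx_i ∧ dx_j = sum_{i<j, k} (∂g_{ij}/∂x_k) dx_k ∧ dx_i ∧ dx_j.
Expand each term, using dx_k ∧ dx_i ∧ dx_j = sgn(permutation) dx_{(a)} ∧ dx_{(b)} ∧ dx_{(c)} with (a < b < c) sorted:
  d(y*(-x + z)) includes (∂/∂x)(y*(-x + z)) dx = (-y) dx, which multiplied by dy ∧ dz gives (-y) dx ∧ dy ∧ dz
  d(z*(x - y)) includes (∂/∂x)(z*(x - y)) dx = (z) dx, which multiplied by dy ∧ dw gives (z) dx ∧ dy ∧ dw
  d(z*(x - y)) includes (∂/∂z)(z*(x - y)) dz = (x - y) dz, which multiplied by dy ∧ dw gives (-x + y) dy ∧ dz ∧ dw
  d(x*(w + y)) includes (∂/∂x)(x*(w + y)) dx = (w + y) dx, which multiplied by dz ∧ dw gives (w + y) dx ∧ dz ∧ dw
  d(x*(w + y)) includes (∂/∂y)(x*(w + y)) dy = (x) dy, which multiplied by dz ∧ dw gives (x) dy ∧ dz ∧ dw
Collecting like 3-forms: d(omega) = (-y) dx ∧ dy ∧ dz + (z) dx ∧ dy ∧ dw + (y) dy ∧ dz ∧ dw + (w + y) dx ∧ dz ∧ dw.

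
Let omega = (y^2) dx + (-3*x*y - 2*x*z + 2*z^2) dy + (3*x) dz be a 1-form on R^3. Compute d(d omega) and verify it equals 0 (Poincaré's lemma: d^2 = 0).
d(d omega) = 0

Step 1: d omega = sum_{i<j} (∂f_j/∂x_i - ∂f_i/∂x_j) dx_i ∧ dx_j:
  coeff of dx ∧ dy: -5*y - 2*z
  coeff of dx ∧ dz: 3
  coeff of dy ∧ dz: 2*x - 4*z
Step 2: Apply d again to each 2-form coefficient. The only possible 3-form in R^3 is dx ∧ dy ∧ dz, with coefficient
  ∂(coeff of dy∧dz)/∂x - ∂(coeff of dx∧dz)/∂y + ∂(coeff of dx∧dy)/∂z
  = ∂/∂x (2*x - 4*z) - ∂/∂y (3) + ∂/∂z (-5*y - 2*z).
Each of these terms simplifies to sums of mixed partials that cancel in pairs. The result is 0 (by equality of mixed partials for smooth functions — Schwarz / Clairaut).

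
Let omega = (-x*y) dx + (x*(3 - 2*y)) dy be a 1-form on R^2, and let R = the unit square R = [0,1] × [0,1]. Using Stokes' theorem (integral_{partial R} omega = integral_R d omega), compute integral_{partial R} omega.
integral_(partial R) omega = 5/2

Stokes: integral_partial_R omega = integral_R d omega with d omega = (∂Q/∂x - ∂P/∂y) dx ∧ dy.
  ∂Q/∂x = 3 - 2*y
  ∂P/∂y = -x
  integrand = ∂Q/∂x - ∂P/∂y = x - 2*y + 3.
Integrating over R: integral_0^1 integral_0^1 (x - 2*y + 3) dx dy = 5/2.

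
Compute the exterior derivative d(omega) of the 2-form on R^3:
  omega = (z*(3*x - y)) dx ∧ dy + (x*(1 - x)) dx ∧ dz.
d(omega) = (3*x - y) dx ∧ dy ∧ dz

For a 2-form omega = sum_{i<j} g_{ij} dx_i ∧ dx_j, the exterior derivative is
  d(omega) = sum_{i<j} d(g_{ij}) ∧ dx_i ∧ dx_j = sum_{i<j, k} (∂g_{ij}/∂x_k) dx_k ∧ dx_i ∧ dx_j.
Expand each term, using dx_k ∧ dx_i ∧ dx_j = sgn(permutation) dx_{(a)} ∧ dx_{(b)} ∧ dx_{(c)} with (a < b < c) sorted:
  d(z*(3*x - y)) includes (∂/∂z)(z*(3*x - y)) dz = (3*x - y) dz, which multiplied by dx ∧ dy gives (3*x - y) dx ∧ dy ∧ dz
Collecting like 3-forms: d(omega) = (3*x - y) dx ∧ dy ∧ dz.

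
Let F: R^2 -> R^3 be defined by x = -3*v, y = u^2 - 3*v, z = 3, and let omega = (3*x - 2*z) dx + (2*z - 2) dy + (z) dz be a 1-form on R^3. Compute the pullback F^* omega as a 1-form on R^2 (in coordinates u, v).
F^* omega = (8*u) du + (27*v + 6) dv

Using F^*(f dg) = (f ∘ F) d(g ∘ F), substitute each coordinate x_i by F_i(u, v) in f_i, and replace dx_i by d F_i = (∂F_i/∂u) du + (∂F_i/∂v) dv.
  For the x component: f_1(F) = -9*v - 6; d F_1 = (0) du + (-3) dv
  For the y component: f_2(F) = 4; d F_2 = (2*u) du + (-3) dv
  For the z component: f_3(F) = 3; d F_3 = (0) du + (0) dv
Combining and collecting du, dv coefficients:
  coeff of du: 8*u
  coeff of dv: 27*v + 6
F^* omega = (8*u) du + (27*v + 6) dv.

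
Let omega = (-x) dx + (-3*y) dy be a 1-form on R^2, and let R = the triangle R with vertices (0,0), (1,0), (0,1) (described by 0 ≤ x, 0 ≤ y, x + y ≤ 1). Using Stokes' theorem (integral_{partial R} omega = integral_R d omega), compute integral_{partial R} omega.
integral_(partial R) omega = 0

Stokes: integral_partial_R omega = integral_R d omega with d omega = (∂Q/∂x - ∂P/∂y) dx ∧ dy.
  ∂Q/∂x = 0
  ∂P/∂y = 0
  integrand = ∂Q/∂x - ∂P/∂y = 0.
Integrating over R: integral_0^1 integral_0^{1-x} (0) dy dx = 0.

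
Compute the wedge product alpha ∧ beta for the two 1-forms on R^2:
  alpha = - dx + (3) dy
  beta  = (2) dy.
alpha ∧ beta = (-2) dx ∧ dy

Distribute the wedge, using dx_i ∧ dx_j = -dx_j ∧ dx_i and dx_i ∧ dx_i = 0. For each pair (i, j) with i < j, the coefficient of dx_i ∧ dx_j in alpha ∧ beta is (alpha_i * beta_j - alpha_j * beta_i). Collecting: alpha ∧ beta = (-2) dx ∧ dy.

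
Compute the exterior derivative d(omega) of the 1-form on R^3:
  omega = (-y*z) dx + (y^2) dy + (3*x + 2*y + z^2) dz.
d(omega) = (z) dx ∧ dy + (y + 3) dx ∧ dz + (2) dy ∧ dz

For a 1-form omega = sum_i f_i dx_i, the exterior derivative is
  d(omega) = sum_{i < j} (∂f_j/∂x_i - ∂f_i/∂x_j) dx_i ∧ dx_j.
  coefficient of dx ∧ dy: ∂f_2/∂x - ∂f_1/∂y = ∂(y^2)/∂x - ∂(-y*z)/∂y = z
  coefficient of dx ∧ dz: ∂f_3/∂x - ∂f_1/∂z = ∂(3*x + 2*y + z^2)/∂x - ∂(-y*z)/∂z = y + 3
  coefficient of dy ∧ dz: ∂f_3/∂y - ∂f_2/∂z = ∂(3*x + 2*y + z^2)/∂y - ∂(y^2)/∂z = 2
Assembling: d(omega) = (z) dx ∧ dy + (y + 3) dx ∧ dz + (2) dy ∧ dz.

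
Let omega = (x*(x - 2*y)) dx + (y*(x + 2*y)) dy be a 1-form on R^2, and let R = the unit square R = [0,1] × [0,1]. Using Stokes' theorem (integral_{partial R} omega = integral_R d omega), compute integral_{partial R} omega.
integral_(partial R) omega = 3/2

Stokes: integral_partial_R omega = integral_R d omega with d omega = (∂Q/∂x - ∂P/∂y) dx ∧ dy.
  ∂Q/∂x = y
  ∂P/∂y = -2*x
  integrand = ∂Q/∂x - ∂P/∂y = 2*x + y.
Integrating over R: integral_0^1 integral_0^1 (2*x + y) dx dy = 3/2.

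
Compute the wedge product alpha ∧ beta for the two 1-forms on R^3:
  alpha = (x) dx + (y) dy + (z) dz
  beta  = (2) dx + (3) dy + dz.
alpha ∧ beta = (3*x - 2*y) dx ∧ dy + (x - 2*z) dx ∧ dz + (y - 3*z) dy ∧ dz

Distribute the wedge, using dx_i ∧ dx_j = -dx_j ∧ dx_i and dx_i ∧ dx_i = 0. For each pair (i, j) with i < j, the coefficient of dx_i ∧ dx_j in alpha ∧ beta is (alpha_i * beta_j - alpha_j * beta_i). Collecting: alpha ∧ beta = (3*x - 2*y) dx ∧ dy + (x - 2*z) dx ∧ dz + (y - 3*z) dy ∧ dz.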